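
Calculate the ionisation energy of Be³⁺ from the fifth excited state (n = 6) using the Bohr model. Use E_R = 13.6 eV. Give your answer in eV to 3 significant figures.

E_n = −E_R·Z²/n² = −13.6 × 4²/6² eV = -6.04 eV
Ionisation energy = −E_n = 6.04 eV

6.04 eV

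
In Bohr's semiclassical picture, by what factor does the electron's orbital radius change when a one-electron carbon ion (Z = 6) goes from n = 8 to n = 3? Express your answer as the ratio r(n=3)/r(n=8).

9/64

r ∝ Z^-1 · n^2; with Z fixed, r ∝ n^2.
r(n=3)/r(n=8) = (3/8)^2 = 9/64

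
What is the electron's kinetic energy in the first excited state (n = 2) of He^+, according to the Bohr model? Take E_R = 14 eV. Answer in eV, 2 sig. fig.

For a Coulomb orbit the virial theorem gives K = −E_n.
E_n = −E_R·Z²/n², so K = E_R·Z²/n² = 14 × 2²/2² = 14 eV

14 eV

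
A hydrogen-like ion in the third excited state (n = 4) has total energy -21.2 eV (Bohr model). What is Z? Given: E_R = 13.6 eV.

5

E_n = −E_R Z²/n² ⇒ Z² = −E_n n²/E_R = 21.2 × 4² / 13.6 ≈ 24.94
Z = 5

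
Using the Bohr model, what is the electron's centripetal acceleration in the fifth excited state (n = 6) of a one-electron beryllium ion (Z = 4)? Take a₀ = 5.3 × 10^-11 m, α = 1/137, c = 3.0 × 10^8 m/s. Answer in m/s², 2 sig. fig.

4.5 × 10^21 m/s²

r = n²a₀/Z = 4.8 × 10^-10 m, v = Zαc/n = 1.5 × 10^6 m/s
a = v²/r = (1.5 × 10^6)² / 4.8 × 10^-10 = 4.5 × 10^21 m/s²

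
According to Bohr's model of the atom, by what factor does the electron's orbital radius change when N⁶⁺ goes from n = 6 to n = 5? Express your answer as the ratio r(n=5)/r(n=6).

r ∝ Z^-1 · n^2; with Z fixed, r ∝ n^2.
r(n=5)/r(n=6) = (5/6)^2 = 25/36

25/36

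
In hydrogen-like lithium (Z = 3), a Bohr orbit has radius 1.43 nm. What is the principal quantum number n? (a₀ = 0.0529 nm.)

r_n = n²a₀/Z ⇒ n² = rZ/a₀ = 1.43 × 3 / 0.0529 ≈ 81.10
n = 9

9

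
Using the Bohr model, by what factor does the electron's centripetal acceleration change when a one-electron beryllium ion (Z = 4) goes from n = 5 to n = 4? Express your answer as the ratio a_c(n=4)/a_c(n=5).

a_c ∝ Z^3 · n^-4; with Z fixed, a_c ∝ n^-4.
a_c(n=4)/a_c(n=5) = (4/5)^-4 = 625/256

625/256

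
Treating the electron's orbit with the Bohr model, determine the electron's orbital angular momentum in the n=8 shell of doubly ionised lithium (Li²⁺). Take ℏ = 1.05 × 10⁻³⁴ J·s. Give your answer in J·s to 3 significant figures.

8.40 × 10⁻³⁴ J·s

L_n = nℏ = 8 × 1.05 × 10⁻³⁴ = 8.40 × 10⁻³⁴ J·s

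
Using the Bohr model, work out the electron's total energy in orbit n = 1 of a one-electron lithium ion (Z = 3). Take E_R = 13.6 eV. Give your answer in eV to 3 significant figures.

E_n = −E_R·Z²/n² = −13.6 × 3²/1² = -122 eV

-122 eV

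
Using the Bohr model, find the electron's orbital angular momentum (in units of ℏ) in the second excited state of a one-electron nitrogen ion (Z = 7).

L_n = nℏ, so L/ℏ = n = 3.

3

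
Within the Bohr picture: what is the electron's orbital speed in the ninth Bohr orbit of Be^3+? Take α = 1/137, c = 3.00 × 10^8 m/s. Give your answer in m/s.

v_n = Zαc/n = 4 × 0.00730 × 3.00 × 10^8 / 9
    = 9.73 × 10^5 m/s

9.73 × 10^5 m/s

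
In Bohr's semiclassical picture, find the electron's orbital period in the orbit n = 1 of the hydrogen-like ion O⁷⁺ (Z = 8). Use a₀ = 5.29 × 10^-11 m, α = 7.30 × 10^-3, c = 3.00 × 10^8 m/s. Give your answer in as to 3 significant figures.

2.37 as

r = n²a₀/Z = 1²·5.29 × 10^-11/8 = 6.61 × 10^-12 m
v = Zαc/n = 8·0.00730·3.00 × 10^8/1 = 1.75 × 10^7 m/s
T = 2πr/v = 2.37 × 10^-18 s = 2.37 as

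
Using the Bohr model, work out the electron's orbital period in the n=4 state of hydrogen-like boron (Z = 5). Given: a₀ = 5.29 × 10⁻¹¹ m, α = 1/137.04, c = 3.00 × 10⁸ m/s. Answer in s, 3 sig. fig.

3.89 × 10⁻¹⁶ s

r = n²a₀/Z = 4²·5.29 × 10⁻¹¹/5 = 1.69 × 10⁻¹⁰ m
v = Zαc/n = 5·0.00730·3.00 × 10⁸/4 = 2.74 × 10⁶ m/s
T = 2πr/v = 3.89 × 10⁻¹⁶ s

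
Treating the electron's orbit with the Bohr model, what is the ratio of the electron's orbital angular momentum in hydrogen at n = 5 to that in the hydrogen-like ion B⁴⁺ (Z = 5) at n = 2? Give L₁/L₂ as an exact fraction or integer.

5/2

L = nℏ is independent of Z.
L₁/L₂ = n₁/n₂ = 5/2 = 5/2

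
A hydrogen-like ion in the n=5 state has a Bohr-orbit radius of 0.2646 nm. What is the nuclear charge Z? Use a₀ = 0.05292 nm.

r_n = n²a₀/Z ⇒ Z = n²a₀/r = 5² × 0.05292 / 0.2646 ≈ 5.00
Z = 5

5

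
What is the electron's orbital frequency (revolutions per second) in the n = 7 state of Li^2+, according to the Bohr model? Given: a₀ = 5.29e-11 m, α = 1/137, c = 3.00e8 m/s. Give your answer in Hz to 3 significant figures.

r = n²a₀/Z = 8.64e-10 m, v = Zαc/n = 9.38e5 m/s
f = v/(2πr) = 1.73e14 Hz

1.73e14 Hz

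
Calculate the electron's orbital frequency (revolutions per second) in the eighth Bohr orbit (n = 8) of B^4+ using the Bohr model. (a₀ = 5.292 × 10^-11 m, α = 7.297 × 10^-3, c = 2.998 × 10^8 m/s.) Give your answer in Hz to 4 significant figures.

r = n²a₀/Z = 6.774 × 10^-10 m, v = Zαc/n = 1.367 × 10^6 m/s
f = v/(2πr) = 3.213 × 10^14 Hz

3.213 × 10^14 Hz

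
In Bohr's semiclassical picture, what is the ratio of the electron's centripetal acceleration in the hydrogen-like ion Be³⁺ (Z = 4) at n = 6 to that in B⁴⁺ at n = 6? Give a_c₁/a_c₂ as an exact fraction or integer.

a_c ∝ Z^3 · n^-4
a_c₁/a_c₂ = (4/5)^3 · (6/6)^-4 = 64/125

64/125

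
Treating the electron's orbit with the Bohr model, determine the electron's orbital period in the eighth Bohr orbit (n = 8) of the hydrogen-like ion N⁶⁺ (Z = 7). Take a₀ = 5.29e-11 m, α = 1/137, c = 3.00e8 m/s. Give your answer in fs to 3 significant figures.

r = n²a₀/Z = 8²·5.29e-11/7 = 4.84e-10 m
v = Zαc/n = 7·0.00730·3.00e8/8 = 1.92e6 m/s
T = 2πr/v = 1.59e-15 s = 1.59 fs

1.59 fs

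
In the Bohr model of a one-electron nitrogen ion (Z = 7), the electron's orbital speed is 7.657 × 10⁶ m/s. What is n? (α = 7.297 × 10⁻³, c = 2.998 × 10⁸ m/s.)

2

v_n = Zαc/n ⇒ n = Zαc/v = 7 × 0.007297 × 2.998 × 10⁸ / 7.657 × 10⁶ ≈ 2.00
n = 2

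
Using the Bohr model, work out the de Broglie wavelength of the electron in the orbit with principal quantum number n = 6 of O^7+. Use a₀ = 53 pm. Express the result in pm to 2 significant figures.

250 pm

The Bohr quantisation condition is nλ = 2πr_n.
r_n = n²a₀/Z = 240 pm
λ = 2πr_n/n = 2π·240/6 = 250 pm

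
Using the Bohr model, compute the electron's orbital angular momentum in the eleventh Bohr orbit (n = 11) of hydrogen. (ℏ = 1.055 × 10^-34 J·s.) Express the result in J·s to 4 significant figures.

L_n = nℏ = 11 × 1.055 × 10^-34 = 1.160 × 10^-33 J·s

1.160 × 10^-33 J·s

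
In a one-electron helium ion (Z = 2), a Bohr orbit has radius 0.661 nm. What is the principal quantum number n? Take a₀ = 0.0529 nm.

r_n = n²a₀/Z ⇒ n² = rZ/a₀ = 0.661 × 2 / 0.0529 ≈ 24.99
n = 5

5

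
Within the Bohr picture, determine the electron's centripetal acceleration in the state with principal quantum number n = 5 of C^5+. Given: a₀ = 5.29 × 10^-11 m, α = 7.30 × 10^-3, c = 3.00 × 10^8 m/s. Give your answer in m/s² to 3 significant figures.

3.13 × 10^22 m/s²

r = n²a₀/Z = 2.20 × 10^-10 m, v = Zαc/n = 2.63 × 10^6 m/s
a = v²/r = (2.63 × 10^6)² / 2.20 × 10^-10 = 3.13 × 10^22 m/s²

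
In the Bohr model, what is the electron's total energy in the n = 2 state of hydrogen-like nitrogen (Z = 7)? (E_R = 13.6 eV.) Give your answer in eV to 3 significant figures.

-167 eV

E_n = −E_R·Z²/n² = −13.6 × 7²/2² = -167 eV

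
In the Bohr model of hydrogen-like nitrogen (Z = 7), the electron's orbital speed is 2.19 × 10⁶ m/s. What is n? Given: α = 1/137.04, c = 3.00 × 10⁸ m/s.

7

v_n = Zαc/n ⇒ n = Zαc/v = 7 × 0.00730 × 3.00 × 10⁸ / 2.19 × 10⁶ ≈ 7.00
n = 7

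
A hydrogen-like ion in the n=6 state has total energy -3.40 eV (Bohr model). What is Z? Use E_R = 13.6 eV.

3

E_n = −E_R Z²/n² ⇒ Z² = −E_n n²/E_R = 3.40 × 6² / 13.6 ≈ 9.00
Z = 3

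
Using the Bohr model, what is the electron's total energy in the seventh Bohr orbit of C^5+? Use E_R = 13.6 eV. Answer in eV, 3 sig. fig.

-9.99 eV

E_n = −E_R·Z²/n² = −13.6 × 6²/7² = -9.99 eV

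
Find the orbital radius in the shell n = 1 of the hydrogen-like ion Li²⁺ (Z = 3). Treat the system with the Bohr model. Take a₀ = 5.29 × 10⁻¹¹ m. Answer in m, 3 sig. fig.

r_n = n²a₀/Z = 1² × 5.29 × 10⁻¹¹ / 3
    = 1 × 5.29 × 10⁻¹¹ / 3 = 1.76 × 10⁻¹¹ m

1.76 × 10⁻¹¹ m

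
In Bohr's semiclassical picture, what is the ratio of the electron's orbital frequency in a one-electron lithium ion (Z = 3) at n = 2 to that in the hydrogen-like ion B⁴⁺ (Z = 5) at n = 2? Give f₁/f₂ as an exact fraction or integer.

9/25

f ∝ Z^2 · n^-3
f₁/f₂ = (3/5)^2 · (2/2)^-3 = 9/25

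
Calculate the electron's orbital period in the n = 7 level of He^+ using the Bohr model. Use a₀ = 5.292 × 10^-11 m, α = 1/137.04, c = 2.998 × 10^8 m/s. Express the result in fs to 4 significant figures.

13.03 fs

r = n²a₀/Z = 7²·5.292 × 10^-11/2 = 1.297 × 10^-9 m
v = Zαc/n = 2·0.007297·2.998 × 10^8/7 = 6.251 × 10^5 m/s
T = 2πr/v = 1.303 × 10^-14 s = 13.03 fs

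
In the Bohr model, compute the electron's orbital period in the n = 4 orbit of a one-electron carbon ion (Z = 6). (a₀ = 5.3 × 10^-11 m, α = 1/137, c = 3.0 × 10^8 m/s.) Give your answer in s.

2.7 × 10^-16 s

r = n²a₀/Z = 4²·5.3 × 10^-11/6 = 1.4 × 10^-10 m
v = Zαc/n = 6·0.0073·3.0 × 10^8/4 = 3.3 × 10^6 m/s
T = 2πr/v = 2.7 × 10^-16 s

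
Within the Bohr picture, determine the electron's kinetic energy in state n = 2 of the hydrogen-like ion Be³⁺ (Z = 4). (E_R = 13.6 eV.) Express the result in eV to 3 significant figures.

For a Coulomb orbit the virial theorem gives K = −E_n.
E_n = −E_R·Z²/n², so K = E_R·Z²/n² = 13.6 × 4²/2² = 54.4 eV

54.4 eV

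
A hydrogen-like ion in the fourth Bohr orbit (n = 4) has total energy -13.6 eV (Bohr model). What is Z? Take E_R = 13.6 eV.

E_n = −E_R Z²/n² ⇒ Z² = −E_n n²/E_R = 13.6 × 4² / 13.6 ≈ 16.00
Z = 4

4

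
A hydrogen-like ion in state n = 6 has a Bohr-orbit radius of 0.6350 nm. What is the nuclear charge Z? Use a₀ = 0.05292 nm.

r_n = n²a₀/Z ⇒ Z = n²a₀/r = 6² × 0.05292 / 0.6350 ≈ 3.00
Z = 3

3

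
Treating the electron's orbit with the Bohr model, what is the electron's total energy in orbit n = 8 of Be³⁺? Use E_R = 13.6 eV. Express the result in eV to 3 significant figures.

-3.40 eV

E_n = −E_R·Z²/n² = −13.6 × 4²/8² = -3.40 eV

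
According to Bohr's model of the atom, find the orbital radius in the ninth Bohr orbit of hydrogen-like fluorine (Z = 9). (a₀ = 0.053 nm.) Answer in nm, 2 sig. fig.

r_n = n²a₀/Z = 9² × 0.053 / 9
    = 81 × 0.053 / 9 = 0.48 nm

0.48 nm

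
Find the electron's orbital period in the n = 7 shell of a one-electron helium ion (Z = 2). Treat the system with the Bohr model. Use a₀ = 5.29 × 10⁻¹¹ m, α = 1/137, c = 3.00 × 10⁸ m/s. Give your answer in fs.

13.0 fs

r = n²a₀/Z = 7²·5.29 × 10⁻¹¹/2 = 1.30 × 10⁻⁹ m
v = Zαc/n = 2·0.00730·3.00 × 10⁸/7 = 6.26 × 10⁵ m/s
T = 2πr/v = 1.30 × 10⁻¹⁴ s = 13.0 fs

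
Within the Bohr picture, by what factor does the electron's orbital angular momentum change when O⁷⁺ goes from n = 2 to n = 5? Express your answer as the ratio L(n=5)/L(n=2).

L = nℏ depends only on n, so L ∝ n.
L(n=5)/L(n=2) = (5/2)^1 = 5/2

5/2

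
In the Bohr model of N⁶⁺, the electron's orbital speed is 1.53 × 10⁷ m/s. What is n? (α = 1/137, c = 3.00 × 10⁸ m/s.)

v_n = Zαc/n ⇒ n = Zαc/v = 7 × 0.00730 × 3.00 × 10⁸ / 1.53 × 10⁷ ≈ 1.00
n = 1

1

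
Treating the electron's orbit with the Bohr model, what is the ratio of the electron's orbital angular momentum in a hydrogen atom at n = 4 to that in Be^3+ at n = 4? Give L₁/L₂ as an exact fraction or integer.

1

L = nℏ is independent of Z.
L₁/L₂ = n₁/n₂ = 4/4 = 1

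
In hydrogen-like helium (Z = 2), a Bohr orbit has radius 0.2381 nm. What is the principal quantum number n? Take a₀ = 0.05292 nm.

r_n = n²a₀/Z ⇒ n² = rZ/a₀ = 0.2381 × 2 / 0.05292 ≈ 9.00
n = 3

3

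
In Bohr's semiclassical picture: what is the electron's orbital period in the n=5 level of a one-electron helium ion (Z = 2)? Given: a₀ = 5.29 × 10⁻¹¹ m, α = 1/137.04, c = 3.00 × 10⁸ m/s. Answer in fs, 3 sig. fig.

4.74 fs

r = n²a₀/Z = 5²·5.29 × 10⁻¹¹/2 = 6.61 × 10⁻¹⁰ m
v = Zαc/n = 2·0.00730·3.00 × 10⁸/5 = 8.76 × 10⁵ m/s
T = 2πr/v = 4.74 × 10⁻¹⁵ s = 4.74 fs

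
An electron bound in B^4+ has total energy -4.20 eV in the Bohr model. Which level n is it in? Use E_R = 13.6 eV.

9

E_n = −E_R Z²/n² ⇒ n² = E_R Z²/(−E_n) = 13.6 × 5² / 4.20 ≈ 80.95
n = 9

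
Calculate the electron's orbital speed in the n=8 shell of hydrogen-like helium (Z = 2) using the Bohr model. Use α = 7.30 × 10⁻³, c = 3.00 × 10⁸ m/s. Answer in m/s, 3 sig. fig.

v_n = Zαc/n = 2 × 0.00730 × 3.00 × 10⁸ / 8
    = 5.47 × 10⁵ m/s

5.47 × 10⁵ m/s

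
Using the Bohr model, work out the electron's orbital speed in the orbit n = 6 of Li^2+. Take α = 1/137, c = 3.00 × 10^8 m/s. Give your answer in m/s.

v_n = Zαc/n = 3 × 0.00730 × 3.00 × 10^8 / 6
    = 1.09 × 10^6 m/s

1.09 × 10^6 m/s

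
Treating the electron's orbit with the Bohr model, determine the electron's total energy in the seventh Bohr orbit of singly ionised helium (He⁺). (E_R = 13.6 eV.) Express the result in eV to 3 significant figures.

-1.11 eV

E_n = −E_R·Z²/n² = −13.6 × 2²/7² = -1.11 eV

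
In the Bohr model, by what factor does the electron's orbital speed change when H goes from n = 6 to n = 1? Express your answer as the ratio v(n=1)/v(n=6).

v ∝ Z^1 · n^-1; with Z fixed, v ∝ n^-1.
v(n=1)/v(n=6) = (1/6)^-1 = 6

6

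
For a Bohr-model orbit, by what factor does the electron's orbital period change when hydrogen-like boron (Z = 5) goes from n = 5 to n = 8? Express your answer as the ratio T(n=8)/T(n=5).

T ∝ Z^-2 · n^3; with Z fixed, T ∝ n^3.
T(n=8)/T(n=5) = (8/5)^3 = 512/125

512/125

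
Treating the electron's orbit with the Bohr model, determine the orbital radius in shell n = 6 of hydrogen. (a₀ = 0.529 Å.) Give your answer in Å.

r_n = n²a₀/Z = 6² × 0.529 / 1
    = 36 × 0.529 / 1 = 19.0 Å

19.0 Å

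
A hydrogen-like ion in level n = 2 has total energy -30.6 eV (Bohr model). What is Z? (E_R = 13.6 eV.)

3

E_n = −E_R Z²/n² ⇒ Z² = −E_n n²/E_R = 30.6 × 2² / 13.6 ≈ 9.00
Z = 3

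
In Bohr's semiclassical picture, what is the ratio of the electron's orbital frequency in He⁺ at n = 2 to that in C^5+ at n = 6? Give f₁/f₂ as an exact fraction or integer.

3

f ∝ Z^2 · n^-3
f₁/f₂ = (2/6)^2 · (2/6)^-3 = 3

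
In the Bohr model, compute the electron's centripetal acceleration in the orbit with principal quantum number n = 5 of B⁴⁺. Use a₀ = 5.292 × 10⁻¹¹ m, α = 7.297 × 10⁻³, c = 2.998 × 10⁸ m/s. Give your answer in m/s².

r = n²a₀/Z = 2.646 × 10⁻¹⁰ m, v = Zαc/n = 2.188 × 10⁶ m/s
a = v²/r = (2.188 × 10⁶)² / 2.646 × 10⁻¹⁰ = 1.809 × 10²² m/s²

1.809 × 10²² m/s²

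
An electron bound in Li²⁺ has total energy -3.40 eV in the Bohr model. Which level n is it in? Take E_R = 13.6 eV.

6

E_n = −E_R Z²/n² ⇒ n² = E_R Z²/(−E_n) = 13.6 × 3² / 3.40 ≈ 36.00
n = 6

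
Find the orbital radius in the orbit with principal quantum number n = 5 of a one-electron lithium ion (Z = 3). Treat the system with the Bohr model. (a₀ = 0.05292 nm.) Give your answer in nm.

0.4410 nm

r_n = n²a₀/Z = 5² × 0.05292 / 3
    = 25 × 0.05292 / 3 = 0.4410 nm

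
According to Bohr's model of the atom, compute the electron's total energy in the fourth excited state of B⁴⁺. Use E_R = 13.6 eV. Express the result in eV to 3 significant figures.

-13.6 eV

E_n = −E_R·Z²/n² = −13.6 × 5²/5² = -13.6 eV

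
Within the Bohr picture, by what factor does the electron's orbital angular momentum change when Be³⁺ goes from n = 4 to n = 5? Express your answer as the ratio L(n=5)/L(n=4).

5/4

L = nℏ depends only on n, so L ∝ n.
L(n=5)/L(n=4) = (5/4)^1 = 5/4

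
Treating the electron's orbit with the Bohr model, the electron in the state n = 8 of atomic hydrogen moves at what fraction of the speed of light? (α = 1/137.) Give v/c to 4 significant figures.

v_n = Zαc/n, so v/c = Zα/n = 1 × 0.007299 / 8 = 0.0009124

0.0009124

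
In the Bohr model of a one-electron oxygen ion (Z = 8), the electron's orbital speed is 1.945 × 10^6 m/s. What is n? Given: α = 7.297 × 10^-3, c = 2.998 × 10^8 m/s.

9

v_n = Zαc/n ⇒ n = Zαc/v = 8 × 0.007297 × 2.998 × 10^8 / 1.945 × 10^6 ≈ 9.00
n = 9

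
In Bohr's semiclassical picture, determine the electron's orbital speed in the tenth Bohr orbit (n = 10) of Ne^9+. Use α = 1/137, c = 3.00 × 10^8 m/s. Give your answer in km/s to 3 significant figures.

v_n = Zαc/n = 10 × 0.00730 × 3.00 × 10^8 / 10
    = 2190 km/s

2190 km/s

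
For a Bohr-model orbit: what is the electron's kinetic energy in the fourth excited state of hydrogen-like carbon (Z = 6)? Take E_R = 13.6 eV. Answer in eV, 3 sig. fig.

19.6 eV

For a Coulomb orbit the virial theorem gives K = −E_n.
E_n = −E_R·Z²/n², so K = E_R·Z²/n² = 13.6 × 6²/5² = 19.6 eV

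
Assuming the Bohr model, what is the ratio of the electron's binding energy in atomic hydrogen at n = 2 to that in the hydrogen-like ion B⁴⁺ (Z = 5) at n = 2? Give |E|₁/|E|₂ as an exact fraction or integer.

1/25

|E| ∝ Z^2 · n^-2
|E|₁/|E|₂ = (1/5)^2 · (2/2)^-2 = 1/25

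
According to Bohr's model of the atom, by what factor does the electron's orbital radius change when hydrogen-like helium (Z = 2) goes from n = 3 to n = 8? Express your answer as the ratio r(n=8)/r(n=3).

r ∝ Z^-1 · n^2; with Z fixed, r ∝ n^2.
r(n=8)/r(n=3) = (8/3)^2 = 64/9

64/9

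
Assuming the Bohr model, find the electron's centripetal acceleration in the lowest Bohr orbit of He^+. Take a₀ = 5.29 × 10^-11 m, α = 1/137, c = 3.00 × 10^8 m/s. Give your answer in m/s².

r = n²a₀/Z = 2.65 × 10^-11 m, v = Zαc/n = 4.38 × 10^6 m/s
a = v²/r = (4.38 × 10^6)² / 2.65 × 10^-11 = 7.25 × 10^23 m/s²

7.25 × 10^23 m/s²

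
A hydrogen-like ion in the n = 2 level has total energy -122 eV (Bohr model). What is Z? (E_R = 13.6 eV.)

E_n = −E_R Z²/n² ⇒ Z² = −E_n n²/E_R = 122 × 2² / 13.6 ≈ 35.88
Z = 6

6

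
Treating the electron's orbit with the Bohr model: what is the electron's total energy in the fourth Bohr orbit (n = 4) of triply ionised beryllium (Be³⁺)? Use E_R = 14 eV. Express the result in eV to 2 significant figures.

E_n = −E_R·Z²/n² = −14 × 4²/4² = -14 eV

-14 eV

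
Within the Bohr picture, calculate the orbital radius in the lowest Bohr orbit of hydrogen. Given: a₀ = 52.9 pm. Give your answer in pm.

52.9 pm

r_n = n²a₀/Z = 1² × 52.9 / 1
    = 1 × 52.9 / 1 = 52.9 pm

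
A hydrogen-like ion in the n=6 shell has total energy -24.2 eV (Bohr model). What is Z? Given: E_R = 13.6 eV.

8

E_n = −E_R Z²/n² ⇒ Z² = −E_n n²/E_R = 24.2 × 6² / 13.6 ≈ 64.06
Z = 8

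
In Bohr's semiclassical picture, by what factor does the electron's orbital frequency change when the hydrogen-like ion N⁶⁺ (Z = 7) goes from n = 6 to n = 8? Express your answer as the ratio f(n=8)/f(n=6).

f ∝ Z^2 · n^-3; with Z fixed, f ∝ n^-3.
f(n=8)/f(n=6) = (8/6)^-3 = 27/64

27/64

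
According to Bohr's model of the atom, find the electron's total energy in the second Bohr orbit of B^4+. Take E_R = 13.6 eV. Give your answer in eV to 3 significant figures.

E_n = −E_R·Z²/n² = −13.6 × 5²/2² = -85.0 eV

-85.0 eV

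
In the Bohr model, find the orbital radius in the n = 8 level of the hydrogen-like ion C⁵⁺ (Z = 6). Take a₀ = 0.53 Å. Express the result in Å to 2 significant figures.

r_n = n²a₀/Z = 8² × 0.53 / 6
    = 64 × 0.53 / 6 = 5.7 Å

5.7 Å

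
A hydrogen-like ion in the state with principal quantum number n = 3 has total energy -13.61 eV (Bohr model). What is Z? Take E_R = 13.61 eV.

3

E_n = −E_R Z²/n² ⇒ Z² = −E_n n²/E_R = 13.61 × 3² / 13.61 ≈ 9.00
Z = 3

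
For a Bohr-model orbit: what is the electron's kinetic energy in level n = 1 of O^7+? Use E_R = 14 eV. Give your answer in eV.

For a Coulomb orbit the virial theorem gives K = −E_n.
E_n = −E_R·Z²/n², so K = E_R·Z²/n² = 14 × 8²/1² = 900 eV

900 eV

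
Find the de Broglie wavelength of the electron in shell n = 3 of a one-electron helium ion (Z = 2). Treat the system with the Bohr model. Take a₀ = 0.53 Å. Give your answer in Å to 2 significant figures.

The Bohr quantisation condition is nλ = 2πr_n.
r_n = n²a₀/Z = 2.4 Å
λ = 2πr_n/n = 2π·2.4/3 = 5.0 Å

5.0 Å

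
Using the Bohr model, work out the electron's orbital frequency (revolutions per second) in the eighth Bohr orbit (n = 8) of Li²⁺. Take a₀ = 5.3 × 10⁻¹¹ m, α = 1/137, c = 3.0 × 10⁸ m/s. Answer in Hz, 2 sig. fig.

r = n²a₀/Z = 1.1 × 10⁻⁹ m, v = Zαc/n = 8.2 × 10⁵ m/s
f = v/(2πr) = 1.2 × 10¹⁴ Hz

1.2 × 10¹⁴ Hz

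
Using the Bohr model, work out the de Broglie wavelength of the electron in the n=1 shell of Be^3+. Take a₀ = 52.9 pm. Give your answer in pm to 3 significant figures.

83.1 pm

The Bohr quantisation condition is nλ = 2πr_n.
r_n = n²a₀/Z = 13.2 pm
λ = 2πr_n/n = 2π·13.2/1 = 83.1 pm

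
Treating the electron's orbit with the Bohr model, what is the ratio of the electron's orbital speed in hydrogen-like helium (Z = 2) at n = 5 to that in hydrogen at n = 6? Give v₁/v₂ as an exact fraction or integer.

v ∝ Z^1 · n^-1
v₁/v₂ = (2/1)^1 · (5/6)^-1 = 12/5

12/5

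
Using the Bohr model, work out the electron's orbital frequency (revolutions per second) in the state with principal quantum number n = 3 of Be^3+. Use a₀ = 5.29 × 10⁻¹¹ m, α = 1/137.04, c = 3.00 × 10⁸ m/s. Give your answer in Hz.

r = n²a₀/Z = 1.19 × 10⁻¹⁰ m, v = Zαc/n = 2.92 × 10⁶ m/s
f = v/(2πr) = 3.90 × 10¹⁵ Hz

3.90 × 10¹⁵ Hz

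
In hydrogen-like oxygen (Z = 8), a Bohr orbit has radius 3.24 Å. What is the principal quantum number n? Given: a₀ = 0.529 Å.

r_n = n²a₀/Z ⇒ n² = rZ/a₀ = 3.24 × 8 / 0.529 ≈ 49.00
n = 7

7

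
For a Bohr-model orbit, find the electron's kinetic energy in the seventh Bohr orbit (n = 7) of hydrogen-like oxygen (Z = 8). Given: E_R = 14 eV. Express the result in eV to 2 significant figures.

For a Coulomb orbit the virial theorem gives K = −E_n.
E_n = −E_R·Z²/n², so K = E_R·Z²/n² = 14 × 8²/7² = 18 eV

18 eV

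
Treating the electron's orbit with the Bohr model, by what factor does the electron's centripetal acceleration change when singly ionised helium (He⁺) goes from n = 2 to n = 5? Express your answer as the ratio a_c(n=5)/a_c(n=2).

16/625

a_c ∝ Z^3 · n^-4; with Z fixed, a_c ∝ n^-4.
a_c(n=5)/a_c(n=2) = (5/2)^-4 = 16/625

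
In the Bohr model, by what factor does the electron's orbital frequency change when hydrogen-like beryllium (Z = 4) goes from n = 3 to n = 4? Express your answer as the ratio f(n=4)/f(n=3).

27/64

f ∝ Z^2 · n^-3; with Z fixed, f ∝ n^-3.
f(n=4)/f(n=3) = (4/3)^-3 = 27/64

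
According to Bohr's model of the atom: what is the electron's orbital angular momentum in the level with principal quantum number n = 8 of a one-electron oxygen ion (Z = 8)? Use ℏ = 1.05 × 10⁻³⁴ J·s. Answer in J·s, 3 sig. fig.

8.40 × 10⁻³⁴ J·s

L_n = nℏ = 8 × 1.05 × 10⁻³⁴ = 8.40 × 10⁻³⁴ J·s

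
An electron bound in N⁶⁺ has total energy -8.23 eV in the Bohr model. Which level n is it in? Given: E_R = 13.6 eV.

9

E_n = −E_R Z²/n² ⇒ n² = E_R Z²/(−E_n) = 13.6 × 7² / 8.23 ≈ 80.97
n = 9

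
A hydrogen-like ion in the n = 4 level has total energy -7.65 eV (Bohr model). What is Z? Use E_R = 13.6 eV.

E_n = −E_R Z²/n² ⇒ Z² = −E_n n²/E_R = 7.65 × 4² / 13.6 ≈ 9.00
Z = 3

3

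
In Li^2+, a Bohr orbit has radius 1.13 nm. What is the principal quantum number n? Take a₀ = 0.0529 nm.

8

r_n = n²a₀/Z ⇒ n² = rZ/a₀ = 1.13 × 3 / 0.0529 ≈ 64.08
n = 8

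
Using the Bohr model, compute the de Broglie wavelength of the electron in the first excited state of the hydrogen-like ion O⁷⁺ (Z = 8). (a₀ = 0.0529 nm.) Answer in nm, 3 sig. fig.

The Bohr quantisation condition is nλ = 2πr_n.
r_n = n²a₀/Z = 0.0265 nm
λ = 2πr_n/n = 2π·0.0265/2 = 0.0831 nm

0.0831 nm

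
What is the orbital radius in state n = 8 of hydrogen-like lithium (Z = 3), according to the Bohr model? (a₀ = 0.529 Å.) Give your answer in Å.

11.3 Å

r_n = n²a₀/Z = 8² × 0.529 / 3
    = 64 × 0.529 / 3 = 11.3 Å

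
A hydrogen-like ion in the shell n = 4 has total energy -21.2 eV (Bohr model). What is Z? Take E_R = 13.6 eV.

5

E_n = −E_R Z²/n² ⇒ Z² = −E_n n²/E_R = 21.2 × 4² / 13.6 ≈ 24.94
Z = 5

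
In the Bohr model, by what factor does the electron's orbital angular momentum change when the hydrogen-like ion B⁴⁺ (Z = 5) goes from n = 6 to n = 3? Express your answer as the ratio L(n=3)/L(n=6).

L = nℏ depends only on n, so L ∝ n.
L(n=3)/L(n=6) = (3/6)^1 = 1/2

1/2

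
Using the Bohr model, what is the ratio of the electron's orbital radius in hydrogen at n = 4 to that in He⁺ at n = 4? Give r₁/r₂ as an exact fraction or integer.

2

r ∝ Z^-1 · n^2
r₁/r₂ = (1/2)^-1 · (4/4)^2 = 2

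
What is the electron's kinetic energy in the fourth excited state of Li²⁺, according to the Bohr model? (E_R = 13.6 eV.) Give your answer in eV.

For a Coulomb orbit the virial theorem gives K = −E_n.
E_n = −E_R·Z²/n², so K = E_R·Z²/n² = 13.6 × 3²/5² = 4.90 eV

4.90 eV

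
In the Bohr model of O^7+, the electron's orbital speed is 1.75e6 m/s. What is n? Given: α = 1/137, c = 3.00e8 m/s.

v_n = Zαc/n ⇒ n = Zαc/v = 8 × 0.00730 × 3.00e8 / 1.75e6 ≈ 10.01
n = 10

10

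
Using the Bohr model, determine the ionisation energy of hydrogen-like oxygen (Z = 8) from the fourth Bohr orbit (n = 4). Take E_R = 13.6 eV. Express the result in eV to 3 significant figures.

E_n = −E_R·Z²/n² = −13.6 × 8²/4² eV = -54.4 eV
Ionisation energy = −E_n = 54.4 eV

54.4 eV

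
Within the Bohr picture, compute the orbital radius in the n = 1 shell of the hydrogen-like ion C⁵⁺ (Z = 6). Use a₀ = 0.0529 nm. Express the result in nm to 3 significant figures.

0.00882 nm

r_n = n²a₀/Z = 1² × 0.0529 / 6
    = 1 × 0.0529 / 6 = 0.00882 nm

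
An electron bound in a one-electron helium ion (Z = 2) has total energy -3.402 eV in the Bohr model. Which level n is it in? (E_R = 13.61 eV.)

E_n = −E_R Z²/n² ⇒ n² = E_R Z²/(−E_n) = 13.61 × 2² / 3.402 ≈ 16.00
n = 4

4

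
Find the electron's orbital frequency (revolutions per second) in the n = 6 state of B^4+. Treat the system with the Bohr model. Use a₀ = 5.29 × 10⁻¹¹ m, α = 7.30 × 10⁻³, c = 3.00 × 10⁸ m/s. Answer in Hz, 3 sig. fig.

7.63 × 10¹⁴ Hz

r = n²a₀/Z = 3.81 × 10⁻¹⁰ m, v = Zαc/n = 1.82 × 10⁶ m/s
f = v/(2πr) = 7.63 × 10¹⁴ Hz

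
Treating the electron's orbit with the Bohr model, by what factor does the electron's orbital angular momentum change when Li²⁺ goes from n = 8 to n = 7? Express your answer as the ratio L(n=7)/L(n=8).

7/8

L = nℏ depends only on n, so L ∝ n.
L(n=7)/L(n=8) = (7/8)^1 = 7/8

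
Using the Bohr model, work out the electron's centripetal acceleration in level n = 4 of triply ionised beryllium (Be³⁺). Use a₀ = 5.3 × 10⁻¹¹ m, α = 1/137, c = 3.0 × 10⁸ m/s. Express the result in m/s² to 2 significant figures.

2.3 × 10²² m/s²

r = n²a₀/Z = 2.1 × 10⁻¹⁰ m, v = Zαc/n = 2.2 × 10⁶ m/s
a = v²/r = (2.2 × 10⁶)² / 2.1 × 10⁻¹⁰ = 2.3 × 10²² m/s²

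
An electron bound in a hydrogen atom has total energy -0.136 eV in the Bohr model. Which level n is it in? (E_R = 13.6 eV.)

E_n = −E_R Z²/n² ⇒ n² = E_R Z²/(−E_n) = 13.6 × 1² / 0.136 ≈ 100.00
n = 10

10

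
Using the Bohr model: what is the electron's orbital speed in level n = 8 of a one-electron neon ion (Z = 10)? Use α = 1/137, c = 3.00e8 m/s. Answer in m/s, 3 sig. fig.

v_n = Zαc/n = 10 × 0.00730 × 3.00e8 / 8
    = 2.74e6 m/s

2.74e6 m/s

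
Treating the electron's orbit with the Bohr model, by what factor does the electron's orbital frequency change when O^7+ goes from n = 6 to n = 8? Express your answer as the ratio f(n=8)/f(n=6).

f ∝ Z^2 · n^-3; with Z fixed, f ∝ n^-3.
f(n=8)/f(n=6) = (8/6)^-3 = 27/64

27/64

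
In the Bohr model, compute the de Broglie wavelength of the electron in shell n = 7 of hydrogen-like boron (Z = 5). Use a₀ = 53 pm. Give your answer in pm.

470 pm

The Bohr quantisation condition is nλ = 2πr_n.
r_n = n²a₀/Z = 520 pm
λ = 2πr_n/n = 2π·520/7 = 470 pm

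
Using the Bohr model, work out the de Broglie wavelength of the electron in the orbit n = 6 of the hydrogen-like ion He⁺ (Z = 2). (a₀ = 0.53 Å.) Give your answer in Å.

The Bohr quantisation condition is nλ = 2πr_n.
r_n = n²a₀/Z = 9.5 Å
λ = 2πr_n/n = 2π·9.5/6 = 10.0 Å

10.0 Å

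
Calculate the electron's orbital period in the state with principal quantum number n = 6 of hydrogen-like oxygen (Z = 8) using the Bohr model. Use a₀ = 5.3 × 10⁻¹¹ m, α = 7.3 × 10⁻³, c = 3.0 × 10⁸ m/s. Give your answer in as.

r = n²a₀/Z = 6²·5.3 × 10⁻¹¹/8 = 2.4 × 10⁻¹⁰ m
v = Zαc/n = 8·0.0073·3.0 × 10⁸/6 = 2.9 × 10⁶ m/s
T = 2πr/v = 5.1 × 10⁻¹⁶ s = 510 as

510 as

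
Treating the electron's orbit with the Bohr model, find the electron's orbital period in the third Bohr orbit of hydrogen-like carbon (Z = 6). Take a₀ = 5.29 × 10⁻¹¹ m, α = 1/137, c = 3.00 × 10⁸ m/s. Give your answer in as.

r = n²a₀/Z = 3²·5.29 × 10⁻¹¹/6 = 7.94 × 10⁻¹¹ m
v = Zαc/n = 6·0.00730·3.00 × 10⁸/3 = 4.38 × 10⁶ m/s
T = 2πr/v = 1.14 × 10⁻¹⁶ s = 114 as

114 as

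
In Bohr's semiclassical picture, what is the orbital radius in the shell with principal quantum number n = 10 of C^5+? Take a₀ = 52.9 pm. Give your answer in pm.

882 pm

r_n = n²a₀/Z = 10² × 52.9 / 6
    = 100 × 52.9 / 6 = 882 pm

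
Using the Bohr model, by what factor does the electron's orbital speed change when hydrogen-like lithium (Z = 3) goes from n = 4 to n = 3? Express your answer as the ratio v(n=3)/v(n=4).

v ∝ Z^1 · n^-1; with Z fixed, v ∝ n^-1.
v(n=3)/v(n=4) = (3/4)^-1 = 4/3

4/3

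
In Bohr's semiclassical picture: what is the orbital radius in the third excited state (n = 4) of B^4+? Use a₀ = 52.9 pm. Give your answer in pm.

r_n = n²a₀/Z = 4² × 52.9 / 5
    = 16 × 52.9 / 5 = 169 pm

169 pm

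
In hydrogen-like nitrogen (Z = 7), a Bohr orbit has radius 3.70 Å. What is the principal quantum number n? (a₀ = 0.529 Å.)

r_n = n²a₀/Z ⇒ n² = rZ/a₀ = 3.70 × 7 / 0.529 ≈ 48.96
n = 7

7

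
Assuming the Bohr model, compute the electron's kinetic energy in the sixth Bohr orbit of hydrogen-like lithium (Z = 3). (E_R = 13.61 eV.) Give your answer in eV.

For a Coulomb orbit the virial theorem gives K = −E_n.
E_n = −E_R·Z²/n², so K = E_R·Z²/n² = 13.61 × 3²/6² = 3.402 eV

3.402 eV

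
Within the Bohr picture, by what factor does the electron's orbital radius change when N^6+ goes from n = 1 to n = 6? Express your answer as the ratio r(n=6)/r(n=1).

36

r ∝ Z^-1 · n^2; with Z fixed, r ∝ n^2.
r(n=6)/r(n=1) = (6/1)^2 = 36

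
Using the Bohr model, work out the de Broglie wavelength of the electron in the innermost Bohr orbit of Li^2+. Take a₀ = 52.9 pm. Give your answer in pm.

The Bohr quantisation condition is nλ = 2πr_n.
r_n = n²a₀/Z = 17.6 pm
λ = 2πr_n/n = 2π·17.6/1 = 111 pm

111 pm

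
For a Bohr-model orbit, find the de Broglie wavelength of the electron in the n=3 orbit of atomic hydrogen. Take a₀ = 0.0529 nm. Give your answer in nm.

The Bohr quantisation condition is nλ = 2πr_n.
r_n = n²a₀/Z = 0.476 nm
λ = 2πr_n/n = 2π·0.476/3 = 0.997 nm

0.997 nm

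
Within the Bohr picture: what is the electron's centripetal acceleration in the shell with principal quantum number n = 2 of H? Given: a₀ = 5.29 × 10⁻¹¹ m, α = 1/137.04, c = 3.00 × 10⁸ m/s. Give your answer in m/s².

r = n²a₀/Z = 2.12 × 10⁻¹⁰ m, v = Zαc/n = 1.09 × 10⁶ m/s
a = v²/r = (1.09 × 10⁶)² / 2.12 × 10⁻¹⁰ = 5.66 × 10²¹ m/s²

5.66 × 10²¹ m/s²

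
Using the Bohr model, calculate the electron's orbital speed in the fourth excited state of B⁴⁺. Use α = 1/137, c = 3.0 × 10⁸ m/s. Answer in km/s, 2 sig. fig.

v_n = Zαc/n = 5 × 0.0073 × 3.0 × 10⁸ / 5
    = 2200 km/s

2200 km/s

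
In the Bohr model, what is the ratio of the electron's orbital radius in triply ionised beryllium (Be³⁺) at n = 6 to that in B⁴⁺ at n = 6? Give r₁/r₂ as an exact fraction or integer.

r ∝ Z^-1 · n^2
r₁/r₂ = (4/5)^-1 · (6/6)^2 = 5/4

5/4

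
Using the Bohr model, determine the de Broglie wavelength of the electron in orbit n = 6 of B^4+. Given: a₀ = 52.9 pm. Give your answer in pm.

The Bohr quantisation condition is nλ = 2πr_n.
r_n = n²a₀/Z = 381 pm
λ = 2πr_n/n = 2π·381/6 = 399 pm

399 pm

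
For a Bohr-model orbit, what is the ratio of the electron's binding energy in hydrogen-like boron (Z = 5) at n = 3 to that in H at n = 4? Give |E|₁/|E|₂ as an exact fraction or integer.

400/9

|E| ∝ Z^2 · n^-2
|E|₁/|E|₂ = (5/1)^2 · (3/4)^-2 = 400/9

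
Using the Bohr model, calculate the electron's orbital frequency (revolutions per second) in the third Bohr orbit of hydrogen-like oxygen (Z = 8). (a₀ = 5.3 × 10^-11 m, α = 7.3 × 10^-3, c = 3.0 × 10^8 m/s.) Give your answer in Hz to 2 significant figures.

r = n²a₀/Z = 6.0 × 10^-11 m, v = Zαc/n = 5.8 × 10^6 m/s
f = v/(2πr) = 1.6 × 10^16 Hz

1.6 × 10^16 Hz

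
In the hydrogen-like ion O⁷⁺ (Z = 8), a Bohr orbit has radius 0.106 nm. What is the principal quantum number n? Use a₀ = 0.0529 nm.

4

r_n = n²a₀/Z ⇒ n² = rZ/a₀ = 0.106 × 8 / 0.0529 ≈ 16.03
n = 4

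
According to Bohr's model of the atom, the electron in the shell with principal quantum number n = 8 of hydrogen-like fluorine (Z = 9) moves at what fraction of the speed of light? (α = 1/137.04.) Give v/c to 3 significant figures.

v_n = Zαc/n, so v/c = Zα/n = 9 × 0.00730 / 8 = 0.00821

0.00821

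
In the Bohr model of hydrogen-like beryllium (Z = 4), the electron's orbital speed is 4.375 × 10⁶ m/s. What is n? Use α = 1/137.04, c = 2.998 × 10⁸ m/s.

2

v_n = Zαc/n ⇒ n = Zαc/v = 4 × 0.007297 × 2.998 × 10⁸ / 4.375 × 10⁶ ≈ 2.00
n = 2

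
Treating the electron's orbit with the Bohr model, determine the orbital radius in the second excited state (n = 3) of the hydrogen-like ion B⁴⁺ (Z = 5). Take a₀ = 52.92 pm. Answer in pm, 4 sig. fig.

95.26 pm

r_n = n²a₀/Z = 3² × 52.92 / 5
    = 9 × 52.92 / 5 = 95.26 pm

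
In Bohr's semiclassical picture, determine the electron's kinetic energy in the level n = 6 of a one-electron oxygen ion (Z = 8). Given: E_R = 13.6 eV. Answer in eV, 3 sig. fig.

24.2 eV

For a Coulomb orbit the virial theorem gives K = −E_n.
E_n = −E_R·Z²/n², so K = E_R·Z²/n² = 13.6 × 8²/6² = 24.2 eV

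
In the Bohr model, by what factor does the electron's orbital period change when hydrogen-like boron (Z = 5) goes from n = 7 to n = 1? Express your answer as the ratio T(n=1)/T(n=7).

T ∝ Z^-2 · n^3; with Z fixed, T ∝ n^3.
T(n=1)/T(n=7) = (1/7)^3 = 1/343

1/343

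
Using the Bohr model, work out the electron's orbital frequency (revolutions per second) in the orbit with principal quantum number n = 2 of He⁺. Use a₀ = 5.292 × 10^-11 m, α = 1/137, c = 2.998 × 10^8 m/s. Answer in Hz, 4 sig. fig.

r = n²a₀/Z = 1.058 × 10^-10 m, v = Zαc/n = 2.188 × 10^6 m/s
f = v/(2πr) = 3.291 × 10^15 Hz

3.291 × 10^15 Hz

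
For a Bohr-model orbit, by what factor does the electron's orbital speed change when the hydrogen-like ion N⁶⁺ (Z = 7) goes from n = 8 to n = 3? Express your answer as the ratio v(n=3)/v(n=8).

v ∝ Z^1 · n^-1; with Z fixed, v ∝ n^-1.
v(n=3)/v(n=8) = (3/8)^-1 = 8/3

8/3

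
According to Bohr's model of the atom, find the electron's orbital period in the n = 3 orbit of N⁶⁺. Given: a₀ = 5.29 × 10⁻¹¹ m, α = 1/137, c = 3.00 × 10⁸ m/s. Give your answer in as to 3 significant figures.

83.6 as

r = n²a₀/Z = 3²·5.29 × 10⁻¹¹/7 = 6.80 × 10⁻¹¹ m
v = Zαc/n = 7·0.00730·3.00 × 10⁸/3 = 5.11 × 10⁶ m/s
T = 2πr/v = 8.36 × 10⁻¹⁷ s = 83.6 as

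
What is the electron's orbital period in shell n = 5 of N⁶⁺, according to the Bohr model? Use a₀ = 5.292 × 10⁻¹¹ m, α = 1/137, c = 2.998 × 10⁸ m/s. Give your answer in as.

387.6 as

r = n²a₀/Z = 5²·5.292 × 10⁻¹¹/7 = 1.890 × 10⁻¹⁰ m
v = Zαc/n = 7·0.007299·2.998 × 10⁸/5 = 3.064 × 10⁶ m/s
T = 2πr/v = 3.876 × 10⁻¹⁶ s = 387.6 as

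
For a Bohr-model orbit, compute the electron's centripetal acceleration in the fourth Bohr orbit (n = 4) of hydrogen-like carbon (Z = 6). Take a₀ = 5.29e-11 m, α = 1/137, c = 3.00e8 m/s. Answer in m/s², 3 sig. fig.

7.65e22 m/s²

r = n²a₀/Z = 1.41e-10 m, v = Zαc/n = 3.28e6 m/s
a = v²/r = (3.28e6)² / 1.41e-10 = 7.65e22 m/s²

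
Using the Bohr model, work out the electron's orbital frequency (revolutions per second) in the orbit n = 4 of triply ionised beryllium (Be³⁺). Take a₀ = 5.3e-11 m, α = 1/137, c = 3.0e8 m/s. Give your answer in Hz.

r = n²a₀/Z = 2.1e-10 m, v = Zαc/n = 2.2e6 m/s
f = v/(2πr) = 1.6e15 Hz

1.6e15 Hz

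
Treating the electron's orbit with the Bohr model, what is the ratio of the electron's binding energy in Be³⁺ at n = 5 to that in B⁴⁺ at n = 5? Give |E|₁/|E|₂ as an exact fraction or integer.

|E| ∝ Z^2 · n^-2
|E|₁/|E|₂ = (4/5)^2 · (5/5)^-2 = 16/25

16/25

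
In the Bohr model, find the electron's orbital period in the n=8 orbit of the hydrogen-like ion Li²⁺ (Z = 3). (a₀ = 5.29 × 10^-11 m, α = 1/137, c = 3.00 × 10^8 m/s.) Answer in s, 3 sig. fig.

8.63 × 10^-15 s

r = n²a₀/Z = 8²·5.29 × 10^-11/3 = 1.13 × 10^-9 m
v = Zαc/n = 3·0.00730·3.00 × 10^8/8 = 8.21 × 10^5 m/s
T = 2πr/v = 8.63 × 10^-15 s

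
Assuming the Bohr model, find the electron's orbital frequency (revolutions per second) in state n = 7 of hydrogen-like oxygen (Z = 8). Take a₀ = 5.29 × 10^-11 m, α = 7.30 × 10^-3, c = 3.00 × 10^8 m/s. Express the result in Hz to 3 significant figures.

1.23 × 10^15 Hz

r = n²a₀/Z = 3.24 × 10^-10 m, v = Zαc/n = 2.50 × 10^6 m/s
f = v/(2πr) = 1.23 × 10^15 Hz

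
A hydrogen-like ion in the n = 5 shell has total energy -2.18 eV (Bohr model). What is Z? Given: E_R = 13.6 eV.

2

E_n = −E_R Z²/n² ⇒ Z² = −E_n n²/E_R = 2.18 × 5² / 13.6 ≈ 4.01
Z = 2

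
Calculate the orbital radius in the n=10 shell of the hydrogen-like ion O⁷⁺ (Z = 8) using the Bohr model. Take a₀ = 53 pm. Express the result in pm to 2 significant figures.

r_n = n²a₀/Z = 10² × 53 / 8
    = 100 × 53 / 8 = 660 pm

660 pm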